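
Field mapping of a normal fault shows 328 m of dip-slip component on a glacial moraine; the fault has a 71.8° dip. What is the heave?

heave = dip-slip × cos(dip) = 328 m × cos(71.8°) = 102 m

102 m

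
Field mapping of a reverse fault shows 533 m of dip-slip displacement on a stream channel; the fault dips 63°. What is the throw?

throw = dip-slip × sin(dip) = 533 m × sin(63°) = 475 m

475 m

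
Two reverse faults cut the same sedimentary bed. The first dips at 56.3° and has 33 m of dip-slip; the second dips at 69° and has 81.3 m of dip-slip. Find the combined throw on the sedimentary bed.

103 m

throw_A = 33 × sin(56.3°) = 27.45 m
throw_B = 81.3 × sin(69°) = 75.90 m
total = 27.45 + 75.90 = 103 m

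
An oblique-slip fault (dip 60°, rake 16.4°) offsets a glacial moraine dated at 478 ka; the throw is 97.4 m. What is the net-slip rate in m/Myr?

833 m/Myr

dip-slip = throw / sin(dip) = 97.4 / sin(60°) = 112.5 m
net slip = dip-slip / sin(rake) = 112.5 / sin(16.4°) = 398.3 m
rate = 398.3 m / 478 ka = 0.000833 m/yr = 833 m/Myr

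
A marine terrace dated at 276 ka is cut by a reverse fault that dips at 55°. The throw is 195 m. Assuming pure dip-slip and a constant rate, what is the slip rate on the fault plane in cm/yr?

0.0863 cm/yr

dip-slip = throw / sin(dip) = 195 m / sin(55°) = 238.1 m
rate = 238.1 m / 276 ka = 0.000863 m/yr = 0.0863 cm/yr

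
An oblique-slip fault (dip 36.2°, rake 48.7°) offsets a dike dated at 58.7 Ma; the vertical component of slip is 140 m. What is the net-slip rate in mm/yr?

dip-slip = throw / sin(dip) = 140 / sin(36.2°) = 237 m
net slip = dip-slip / sin(rake) = 237 / sin(48.7°) = 315.5 m
rate = 315.5 m / 58.7 Ma = 0.00000538 m/yr = 0.00538 mm/yr

0.00538 mm/yr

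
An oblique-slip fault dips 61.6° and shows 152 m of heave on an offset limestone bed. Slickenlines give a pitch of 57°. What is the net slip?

381 m

dip-slip = heave / cos(dip) = 152 / cos(61.6°) = 319.6 m
net slip = dip-slip / sin(rake) = 319.6 / sin(57°) = 381 m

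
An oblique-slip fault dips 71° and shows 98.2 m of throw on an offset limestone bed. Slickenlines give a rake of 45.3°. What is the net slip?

dip-slip = throw / sin(dip) = 98.2 / sin(71°) = 103.9 m
net slip = dip-slip / sin(rake) = 103.9 / sin(45.3°) = 146 m

146 m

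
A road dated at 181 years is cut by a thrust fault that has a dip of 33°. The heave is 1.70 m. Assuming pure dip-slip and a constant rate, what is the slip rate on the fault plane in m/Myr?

11200 m/Myr

dip-slip = heave / cos(dip) = 1.70 m / cos(33°) = 2.027 m
rate = 2.027 m / 181 years = 0.0112 m/yr = 11200 m/Myr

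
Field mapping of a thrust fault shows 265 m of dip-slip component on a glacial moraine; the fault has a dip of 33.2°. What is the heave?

222 m

heave = dip-slip × cos(dip) = 265 m × cos(33.2°) = 222 m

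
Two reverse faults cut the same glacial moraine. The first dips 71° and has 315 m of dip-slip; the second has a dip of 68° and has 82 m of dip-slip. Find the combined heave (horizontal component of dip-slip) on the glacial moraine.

heave_A = 315 × cos(71°) = 102.6 m
heave_B = 82 × cos(68°) = 30.72 m
total = 102.6 + 30.72 = 133 m

133 m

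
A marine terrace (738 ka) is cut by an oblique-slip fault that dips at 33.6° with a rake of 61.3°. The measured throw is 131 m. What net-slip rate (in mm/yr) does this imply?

0.366 mm/yr

dip-slip = throw / sin(dip) = 131 / sin(33.6°) = 236.7 m
net slip = dip-slip / sin(rake) = 236.7 / sin(61.3°) = 269.9 m
rate = 269.9 m / 738 ka = 0.000366 m/yr = 0.366 mm/yr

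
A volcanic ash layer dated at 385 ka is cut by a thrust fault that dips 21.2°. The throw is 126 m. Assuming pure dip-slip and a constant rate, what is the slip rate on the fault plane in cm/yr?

dip-slip = throw / sin(dip) = 126 m / sin(21.2°) = 348.4 m
rate = 348.4 m / 385 ka = 0.000905 m/yr = 0.0905 cm/yr

0.0905 cm/yr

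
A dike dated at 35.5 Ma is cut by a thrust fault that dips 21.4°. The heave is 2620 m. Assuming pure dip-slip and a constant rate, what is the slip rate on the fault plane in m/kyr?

0.0793 m/kyr

dip-slip = heave / cos(dip) = 2620 m / cos(21.4°) = 2814 m
rate = 2814 m / 35.5 Ma = 0.0000793 m/yr = 0.0793 m/kyr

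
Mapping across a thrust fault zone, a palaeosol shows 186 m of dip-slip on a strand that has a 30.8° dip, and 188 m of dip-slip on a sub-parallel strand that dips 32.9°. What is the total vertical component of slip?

197 m

throw_A = 186 × sin(30.8°) = 95.24 m
throw_B = 188 × sin(32.9°) = 102.1 m
total = 95.24 + 102.1 = 197 m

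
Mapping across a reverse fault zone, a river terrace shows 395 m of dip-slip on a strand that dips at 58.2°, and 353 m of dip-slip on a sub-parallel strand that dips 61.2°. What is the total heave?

378 m

heave_A = 395 × cos(58.2°) = 208.1 m
heave_B = 353 × cos(61.2°) = 170.1 m
total = 208.1 + 170.1 = 378 m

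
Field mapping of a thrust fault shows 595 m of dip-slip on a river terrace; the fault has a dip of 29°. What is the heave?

heave = dip-slip × cos(dip) = 595 m × cos(29°) = 520 m

520 m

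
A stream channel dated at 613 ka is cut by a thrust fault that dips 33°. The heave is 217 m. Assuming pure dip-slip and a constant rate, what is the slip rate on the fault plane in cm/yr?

dip-slip = heave / cos(dip) = 217 m / cos(33°) = 258.7 m
rate = 258.7 m / 613 ka = 0.000422 m/yr = 0.0422 cm/yr

0.0422 cm/yr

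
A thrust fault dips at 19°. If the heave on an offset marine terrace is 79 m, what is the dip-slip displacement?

dip-slip = heave / cos(dip) = 79 / cos(19°) = 83.6 m

83.6 m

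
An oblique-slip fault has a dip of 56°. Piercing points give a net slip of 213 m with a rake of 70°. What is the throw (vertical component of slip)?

dip-slip = net slip × sin(rake) = 213 m × sin(70°) = 200.2 m
throw = dip-slip × sin(dip) = 200.2 × sin(56°) = 166 m

166 m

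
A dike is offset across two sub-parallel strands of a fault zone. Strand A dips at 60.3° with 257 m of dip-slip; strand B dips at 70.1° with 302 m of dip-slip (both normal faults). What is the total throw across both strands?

throw_A = 257 × sin(60.3°) = 223.2 m
throw_B = 302 × sin(70.1°) = 284 m
total = 223.2 + 284 = 507 m

507 m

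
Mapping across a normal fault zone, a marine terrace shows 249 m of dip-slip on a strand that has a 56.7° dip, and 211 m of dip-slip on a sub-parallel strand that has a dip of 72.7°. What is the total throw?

410 m

throw_A = 249 × sin(56.7°) = 208.1 m
throw_B = 211 × sin(72.7°) = 201.5 m
total = 208.1 + 201.5 = 410 m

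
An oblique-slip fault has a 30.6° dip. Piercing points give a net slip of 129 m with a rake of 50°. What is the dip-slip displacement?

98.8 m

dip-slip = net slip × sin(rake) = 129 m × sin(50°) = 98.8 m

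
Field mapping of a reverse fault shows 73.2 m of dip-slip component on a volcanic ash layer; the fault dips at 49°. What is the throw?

throw = dip-slip × sin(dip) = 73.2 m × sin(49°) = 55.2 m

55.2 m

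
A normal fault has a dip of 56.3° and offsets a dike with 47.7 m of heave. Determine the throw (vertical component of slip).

71.5 m

throw = heave × tan(dip) = 47.7 × tan(56.3°) = 71.5 m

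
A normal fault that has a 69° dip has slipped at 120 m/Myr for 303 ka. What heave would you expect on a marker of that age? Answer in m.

13 m

dip-slip = rate × time = 120 m/Myr × 303 ka = 36.36 m
heave = dip-slip × cos(dip) = 36.36 × cos(69°) = 13 m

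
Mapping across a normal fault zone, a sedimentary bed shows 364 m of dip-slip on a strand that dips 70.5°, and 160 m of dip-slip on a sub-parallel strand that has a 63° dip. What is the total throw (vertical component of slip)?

486 m

throw_A = 364 × sin(70.5°) = 343.1 m
throw_B = 160 × sin(63°) = 142.6 m
total = 343.1 + 142.6 = 486 m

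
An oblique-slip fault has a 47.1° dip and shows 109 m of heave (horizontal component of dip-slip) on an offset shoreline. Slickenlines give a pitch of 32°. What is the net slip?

302 m

dip-slip = heave / cos(dip) = 109 / cos(47.1°) = 160.1 m
net slip = dip-slip / sin(rake) = 160.1 / sin(32°) = 302 m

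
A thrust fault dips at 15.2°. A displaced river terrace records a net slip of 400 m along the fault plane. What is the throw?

105 m

throw = dip-slip × sin(dip) = 400 m × sin(15.2°) = 105 m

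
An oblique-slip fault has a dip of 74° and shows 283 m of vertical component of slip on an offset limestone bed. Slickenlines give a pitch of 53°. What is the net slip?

dip-slip = throw / sin(dip) = 283 / sin(74°) = 294.4 m
net slip = dip-slip / sin(rake) = 294.4 / sin(53°) = 369 m

369 m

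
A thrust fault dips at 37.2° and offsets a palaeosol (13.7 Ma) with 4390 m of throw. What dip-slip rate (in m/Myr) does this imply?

530 m/Myr

dip-slip = throw / sin(dip) = 4390 m / sin(37.2°) = 7261 m
rate = 7261 m / 13.7 Ma = 0.000530 m/yr = 530 m/Myr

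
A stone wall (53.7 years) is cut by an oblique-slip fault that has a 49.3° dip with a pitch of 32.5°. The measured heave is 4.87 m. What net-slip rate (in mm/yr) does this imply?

dip-slip = heave / cos(dip) = 4.87 / cos(49.3°) = 7.468 m
net slip = dip-slip / sin(rake) = 7.468 / sin(32.5°) = 13.90 m
rate = 13.90 m / 53.7 years = 0.259 m/yr = 259 mm/yr

259 mm/yr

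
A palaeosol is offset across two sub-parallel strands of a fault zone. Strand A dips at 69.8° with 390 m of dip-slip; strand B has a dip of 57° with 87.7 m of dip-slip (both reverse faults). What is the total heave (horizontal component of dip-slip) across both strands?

heave_A = 390 × cos(69.8°) = 134.7 m
heave_B = 87.7 × cos(57°) = 47.76 m
total = 134.7 + 47.76 = 182 m

182 m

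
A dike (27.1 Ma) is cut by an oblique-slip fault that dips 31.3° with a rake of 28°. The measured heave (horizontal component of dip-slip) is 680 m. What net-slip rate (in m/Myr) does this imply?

62.6 m/Myr

dip-slip = heave / cos(dip) = 680 / cos(31.3°) = 795.8 m
net slip = dip-slip / sin(rake) = 795.8 / sin(28°) = 1695 m
rate = 1695 m / 27.1 Ma = 0.0000626 m/yr = 62.6 m/Myr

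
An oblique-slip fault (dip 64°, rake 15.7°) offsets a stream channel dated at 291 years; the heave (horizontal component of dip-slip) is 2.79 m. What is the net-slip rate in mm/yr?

dip-slip = heave / cos(dip) = 2.79 / cos(64°) = 6.364 m
net slip = dip-slip / sin(rake) = 6.364 / sin(15.7°) = 23.52 m
rate = 23.52 m / 291 years = 0.0808 m/yr = 80.8 mm/yr

80.8 mm/yr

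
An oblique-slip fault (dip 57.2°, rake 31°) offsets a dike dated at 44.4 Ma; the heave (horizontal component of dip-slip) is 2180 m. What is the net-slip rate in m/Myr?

dip-slip = heave / cos(dip) = 2180 / cos(57.2°) = 4024 m
net slip = dip-slip / sin(rake) = 4024 / sin(31°) = 7814 m
rate = 7814 m / 44.4 Ma = 0.000176 m/yr = 176 m/Myr

176 m/Myr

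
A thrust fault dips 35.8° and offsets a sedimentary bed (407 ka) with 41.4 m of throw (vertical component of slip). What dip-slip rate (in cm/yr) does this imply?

dip-slip = throw / sin(dip) = 41.4 m / sin(35.8°) = 70.77 m
rate = 70.77 m / 407 ka = 0.000174 m/yr = 0.0174 cm/yr

0.0174 cm/yr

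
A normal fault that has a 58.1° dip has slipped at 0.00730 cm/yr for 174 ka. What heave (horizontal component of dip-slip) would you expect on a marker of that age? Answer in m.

dip-slip = rate × time = 0.00730 cm/yr × 174 ka = 12.70 m
heave = dip-slip × cos(dip) = 12.70 × cos(58.1°) = 6.71 m

6.71 m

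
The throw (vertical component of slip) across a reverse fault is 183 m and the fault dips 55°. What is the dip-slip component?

223 m

dip-slip = throw / sin(dip) = 183 / sin(55°) = 223 m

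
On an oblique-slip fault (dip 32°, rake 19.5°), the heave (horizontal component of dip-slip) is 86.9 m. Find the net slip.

dip-slip = heave / cos(dip) = 86.9 / cos(32°) = 102.5 m
net slip = dip-slip / sin(rake) = 102.5 / sin(19.5°) = 307 m

307 m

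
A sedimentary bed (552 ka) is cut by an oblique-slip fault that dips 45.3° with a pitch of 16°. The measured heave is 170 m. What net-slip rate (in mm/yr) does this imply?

1.59 mm/yr

dip-slip = heave / cos(dip) = 170 / cos(45.3°) = 241.7 m
net slip = dip-slip / sin(rake) = 241.7 / sin(16°) = 876.8 m
rate = 876.8 m / 552 ka = 0.00159 m/yr = 1.59 mm/yr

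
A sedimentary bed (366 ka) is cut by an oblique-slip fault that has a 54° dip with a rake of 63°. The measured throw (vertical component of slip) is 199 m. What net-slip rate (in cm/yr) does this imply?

dip-slip = throw / sin(dip) = 199 / sin(54°) = 246 m
net slip = dip-slip / sin(rake) = 246 / sin(63°) = 276.1 m
rate = 276.1 m / 366 ka = 0.000754 m/yr = 0.0754 cm/yr

0.0754 cm/yr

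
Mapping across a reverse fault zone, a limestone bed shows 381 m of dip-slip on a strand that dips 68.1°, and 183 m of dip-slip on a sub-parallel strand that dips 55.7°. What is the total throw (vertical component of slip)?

505 m

throw_A = 381 × sin(68.1°) = 353.5 m
throw_B = 183 × sin(55.7°) = 151.2 m
total = 353.5 + 151.2 = 505 m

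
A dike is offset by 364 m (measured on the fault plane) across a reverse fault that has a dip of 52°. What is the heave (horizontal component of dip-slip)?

224 m

heave = dip-slip × cos(dip) = 364 m × cos(52°) = 224 m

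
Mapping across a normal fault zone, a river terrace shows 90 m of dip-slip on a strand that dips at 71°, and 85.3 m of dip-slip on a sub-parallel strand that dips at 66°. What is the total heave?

64 m

heave_A = 90 × cos(71°) = 29.30 m
heave_B = 85.3 × cos(66°) = 34.69 m
total = 29.30 + 34.69 = 64 m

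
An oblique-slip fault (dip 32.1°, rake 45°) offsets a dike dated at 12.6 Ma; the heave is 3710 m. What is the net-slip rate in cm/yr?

dip-slip = heave / cos(dip) = 3710 / cos(32.1°) = 4380 m
net slip = dip-slip / sin(rake) = 4380 / sin(45°) = 6194 m
rate = 6194 m / 12.6 Ma = 0.000492 m/yr = 0.0492 cm/yr

0.0492 cm/yr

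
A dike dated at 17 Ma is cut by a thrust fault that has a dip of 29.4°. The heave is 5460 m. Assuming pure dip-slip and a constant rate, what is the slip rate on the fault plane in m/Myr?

dip-slip = heave / cos(dip) = 5460 m / cos(29.4°) = 6267 m
rate = 6267 m / 17 Ma = 0.000369 m/yr = 369 m/Myr

369 m/Myr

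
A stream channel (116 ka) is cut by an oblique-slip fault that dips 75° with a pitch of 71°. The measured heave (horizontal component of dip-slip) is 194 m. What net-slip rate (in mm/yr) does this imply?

6.83 mm/yr

dip-slip = heave / cos(dip) = 194 / cos(75°) = 749.6 m
net slip = dip-slip / sin(rake) = 749.6 / sin(71°) = 792.7 m
rate = 792.7 m / 116 ka = 0.00683 m/yr = 6.83 mm/yr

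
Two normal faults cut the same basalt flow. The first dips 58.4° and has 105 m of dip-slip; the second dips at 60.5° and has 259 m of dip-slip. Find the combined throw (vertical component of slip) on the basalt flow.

315 m

throw_A = 105 × sin(58.4°) = 89.43 m
throw_B = 259 × sin(60.5°) = 225.4 m
total = 89.43 + 225.4 = 315 m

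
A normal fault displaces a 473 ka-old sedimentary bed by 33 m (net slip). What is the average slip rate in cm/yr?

rate = 33 m / 473 ka = 0.0000698 m/yr = 0.00698 cm/yr

0.00698 cm/yr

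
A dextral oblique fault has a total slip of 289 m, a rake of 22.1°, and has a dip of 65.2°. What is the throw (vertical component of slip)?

dip-slip = net slip × sin(rake) = 289 m × sin(22.1°) = 108.7 m
throw = dip-slip × sin(dip) = 108.7 × sin(65.2°) = 98.7 m

98.7 m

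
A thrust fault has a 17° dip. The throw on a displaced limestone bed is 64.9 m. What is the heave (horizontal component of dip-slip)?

heave = throw / tan(dip) = 64.9 / tan(17°) = 212 m

212 m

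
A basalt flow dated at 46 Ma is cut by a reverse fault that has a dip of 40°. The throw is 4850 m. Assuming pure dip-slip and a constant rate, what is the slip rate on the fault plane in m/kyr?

dip-slip = throw / sin(dip) = 4850 m / sin(40°) = 7545 m
rate = 7545 m / 46 Ma = 0.000164 m/yr = 0.164 m/kyr

0.164 m/kyr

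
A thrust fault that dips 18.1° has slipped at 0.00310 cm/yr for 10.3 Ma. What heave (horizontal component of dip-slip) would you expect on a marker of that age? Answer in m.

dip-slip = rate × time = 0.00310 cm/yr × 10.3 Ma = 319.3 m
heave = dip-slip × cos(dip) = 319.3 × cos(18.1°) = 303 m

303 m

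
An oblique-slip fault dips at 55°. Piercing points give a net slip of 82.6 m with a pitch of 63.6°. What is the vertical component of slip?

dip-slip = net slip × sin(rake) = 82.6 m × sin(63.6°) = 73.99 m
throw = dip-slip × sin(dip) = 73.99 × sin(55°) = 60.6 m

60.6 m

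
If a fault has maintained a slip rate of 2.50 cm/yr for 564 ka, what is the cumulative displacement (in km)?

slip = rate × time = 2.50 cm/yr × 564 ka = 14100 m = 14.1 km

14.1 km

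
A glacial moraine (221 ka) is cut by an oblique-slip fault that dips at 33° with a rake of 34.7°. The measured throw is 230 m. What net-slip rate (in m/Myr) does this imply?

3360 m/Myr

dip-slip = throw / sin(dip) = 230 / sin(33°) = 422.3 m
net slip = dip-slip / sin(rake) = 422.3 / sin(34.7°) = 741.8 m
rate = 741.8 m / 221 ka = 0.00336 m/yr = 3360 m/Myr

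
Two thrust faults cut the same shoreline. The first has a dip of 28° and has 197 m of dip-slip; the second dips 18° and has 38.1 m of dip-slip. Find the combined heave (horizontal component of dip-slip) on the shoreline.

210 m

heave_A = 197 × cos(28°) = 173.9 m
heave_B = 38.1 × cos(18°) = 36.24 m
total = 173.9 + 36.24 = 210 m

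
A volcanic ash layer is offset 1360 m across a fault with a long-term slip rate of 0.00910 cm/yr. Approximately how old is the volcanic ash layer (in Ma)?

14.9 Ma

age = offset / rate = 1360 m / (0.00910 cm/yr) = 1.49e+07 yr = 14.9 Ma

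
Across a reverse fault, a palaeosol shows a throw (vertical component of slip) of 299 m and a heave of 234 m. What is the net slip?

380 m

net slip = √(throw² + heave²) = √(299² + 234²) = 380 m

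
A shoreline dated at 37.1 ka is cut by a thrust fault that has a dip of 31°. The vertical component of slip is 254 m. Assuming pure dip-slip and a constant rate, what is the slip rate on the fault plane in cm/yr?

dip-slip = throw / sin(dip) = 254 m / sin(31°) = 493.2 m
rate = 493.2 m / 37.1 ka = 0.0133 m/yr = 1.33 cm/yr

1.33 cm/yr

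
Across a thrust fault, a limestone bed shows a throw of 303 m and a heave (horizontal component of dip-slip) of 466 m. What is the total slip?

556 m

net slip = √(throw² + heave²) = √(303² + 466²) = 556 m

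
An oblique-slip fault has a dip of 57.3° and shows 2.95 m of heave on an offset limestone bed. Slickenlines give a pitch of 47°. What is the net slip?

7.47 m

dip-slip = heave / cos(dip) = 2.95 / cos(57.3°) = 5.461 m
net slip = dip-slip / sin(rake) = 5.461 / sin(47°) = 7.47 m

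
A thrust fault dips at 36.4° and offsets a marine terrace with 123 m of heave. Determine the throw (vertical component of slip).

throw = heave × tan(dip) = 123 × tan(36.4°) = 90.7 m

90.7 m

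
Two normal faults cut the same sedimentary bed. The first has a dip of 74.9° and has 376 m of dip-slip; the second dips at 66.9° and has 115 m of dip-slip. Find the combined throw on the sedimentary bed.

469 m

throw_A = 376 × sin(74.9°) = 363 m
throw_B = 115 × sin(66.9°) = 105.8 m
total = 363 + 105.8 = 469 m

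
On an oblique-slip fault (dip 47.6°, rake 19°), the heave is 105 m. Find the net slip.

dip-slip = heave / cos(dip) = 105 / cos(47.6°) = 155.7 m
net slip = dip-slip / sin(rake) = 155.7 / sin(19°) = 478 m

478 m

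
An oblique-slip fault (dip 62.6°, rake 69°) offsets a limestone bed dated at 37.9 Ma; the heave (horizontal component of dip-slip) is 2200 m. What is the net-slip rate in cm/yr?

dip-slip = heave / cos(dip) = 2200 / cos(62.6°) = 4781 m
net slip = dip-slip / sin(rake) = 4781 / sin(69°) = 5121 m
rate = 5121 m / 37.9 Ma = 0.000135 m/yr = 0.0135 cm/yr

0.0135 cm/yr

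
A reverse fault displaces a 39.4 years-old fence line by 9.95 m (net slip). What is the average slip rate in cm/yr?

rate = 9.95 m / 39.4 years = 0.253 m/yr = 25.3 cm/yr

25.3 cm/yr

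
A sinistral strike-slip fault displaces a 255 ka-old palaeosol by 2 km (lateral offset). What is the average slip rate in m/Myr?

rate = 2 km / 255 ka = 0.00784 m/yr = 7840 m/Myr

7840 m/Myr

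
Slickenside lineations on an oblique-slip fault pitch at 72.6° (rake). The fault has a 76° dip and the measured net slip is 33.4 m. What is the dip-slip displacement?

dip-slip = net slip × sin(rake) = 33.4 m × sin(72.6°) = 31.9 m

31.9 m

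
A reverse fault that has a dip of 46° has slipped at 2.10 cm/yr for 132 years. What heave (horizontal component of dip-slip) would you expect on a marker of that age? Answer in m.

1.93 m

dip-slip = rate × time = 2.10 cm/yr × 132 years = 2.772 m
heave = dip-slip × cos(dip) = 2.772 × cos(46°) = 1.93 m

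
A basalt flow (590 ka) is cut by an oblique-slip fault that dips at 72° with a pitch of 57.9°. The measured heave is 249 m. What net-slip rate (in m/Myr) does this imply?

1610 m/Myr

dip-slip = heave / cos(dip) = 249 / cos(72°) = 805.8 m
net slip = dip-slip / sin(rake) = 805.8 / sin(57.9°) = 951.2 m
rate = 951.2 m / 590 ka = 0.00161 m/yr = 1610 m/Myr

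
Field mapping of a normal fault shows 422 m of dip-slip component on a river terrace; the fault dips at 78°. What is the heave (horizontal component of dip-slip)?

heave = dip-slip × cos(dip) = 422 m × cos(78°) = 87.7 m

87.7 m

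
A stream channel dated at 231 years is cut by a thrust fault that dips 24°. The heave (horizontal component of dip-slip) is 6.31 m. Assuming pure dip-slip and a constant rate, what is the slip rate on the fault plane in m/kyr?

29.9 m/kyr

dip-slip = heave / cos(dip) = 6.31 m / cos(24°) = 6.907 m
rate = 6.907 m / 231 years = 0.0299 m/yr = 29.9 m/kyr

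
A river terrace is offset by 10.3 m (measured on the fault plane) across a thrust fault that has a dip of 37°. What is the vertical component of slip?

throw = dip-slip × sin(dip) = 10.3 m × sin(37°) = 6.20 m

6.20 m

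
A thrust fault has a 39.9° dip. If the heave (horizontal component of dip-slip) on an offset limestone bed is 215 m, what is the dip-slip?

280 m

dip-slip = heave / cos(dip) = 215 / cos(39.9°) = 280 m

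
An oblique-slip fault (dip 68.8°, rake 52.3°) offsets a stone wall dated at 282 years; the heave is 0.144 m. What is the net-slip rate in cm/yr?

0.178 cm/yr

dip-slip = heave / cos(dip) = 0.144 / cos(68.8°) = 0.3982 m
net slip = dip-slip / sin(rake) = 0.3982 / sin(52.3°) = 0.5033 m
rate = 0.5033 m / 282 years = 0.00178 m/yr = 0.178 cm/yr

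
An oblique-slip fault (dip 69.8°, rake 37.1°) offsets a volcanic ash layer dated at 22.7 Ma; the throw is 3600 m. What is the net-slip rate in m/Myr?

280 m/Myr

dip-slip = throw / sin(dip) = 3600 / sin(69.8°) = 3836 m
net slip = dip-slip / sin(rake) = 3836 / sin(37.1°) = 6359 m
rate = 6359 m / 22.7 Ma = 0.000280 m/yr = 280 m/Myr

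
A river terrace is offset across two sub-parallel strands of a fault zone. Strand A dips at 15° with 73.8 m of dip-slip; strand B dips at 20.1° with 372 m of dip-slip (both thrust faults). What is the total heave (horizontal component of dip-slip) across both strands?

heave_A = 73.8 × cos(15°) = 71.29 m
heave_B = 372 × cos(20.1°) = 349.3 m
total = 71.29 + 349.3 = 421 m

421 m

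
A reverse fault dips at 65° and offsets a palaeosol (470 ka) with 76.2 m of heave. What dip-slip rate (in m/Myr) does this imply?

dip-slip = heave / cos(dip) = 76.2 m / cos(65°) = 180.3 m
rate = 180.3 m / 470 ka = 0.000384 m/yr = 384 m/Myr

384 m/Myr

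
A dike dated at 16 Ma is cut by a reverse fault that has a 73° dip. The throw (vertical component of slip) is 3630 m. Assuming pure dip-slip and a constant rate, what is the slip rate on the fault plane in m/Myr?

dip-slip = throw / sin(dip) = 3630 m / sin(73°) = 3796 m
rate = 3796 m / 16 Ma = 0.000237 m/yr = 237 m/Myr

237 m/Myr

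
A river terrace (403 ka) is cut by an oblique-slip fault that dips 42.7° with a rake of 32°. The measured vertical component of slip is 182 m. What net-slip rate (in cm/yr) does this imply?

0.126 cm/yr

dip-slip = throw / sin(dip) = 182 / sin(42.7°) = 268.4 m
net slip = dip-slip / sin(rake) = 268.4 / sin(32°) = 506.4 m
rate = 506.4 m / 403 ka = 0.00126 m/yr = 0.126 cm/yr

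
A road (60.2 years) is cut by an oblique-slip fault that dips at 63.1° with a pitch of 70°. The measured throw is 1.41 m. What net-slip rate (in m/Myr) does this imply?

dip-slip = throw / sin(dip) = 1.41 / sin(63.1°) = 1.581 m
net slip = dip-slip / sin(rake) = 1.581 / sin(70°) = 1.683 m
rate = 1.683 m / 60.2 years = 0.0279 m/yr = 27900 m/Myr

27900 m/Myr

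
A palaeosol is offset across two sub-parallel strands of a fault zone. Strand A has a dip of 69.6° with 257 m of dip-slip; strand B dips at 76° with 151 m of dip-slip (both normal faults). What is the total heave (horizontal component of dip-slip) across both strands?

126 m

heave_A = 257 × cos(69.6°) = 89.58 m
heave_B = 151 × cos(76°) = 36.53 m
total = 89.58 + 36.53 = 126 m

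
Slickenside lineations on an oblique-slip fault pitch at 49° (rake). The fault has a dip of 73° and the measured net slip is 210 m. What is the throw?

dip-slip = net slip × sin(rake) = 210 m × sin(49°) = 158.5 m
throw = dip-slip × sin(dip) = 158.5 × sin(73°) = 152 m

152 m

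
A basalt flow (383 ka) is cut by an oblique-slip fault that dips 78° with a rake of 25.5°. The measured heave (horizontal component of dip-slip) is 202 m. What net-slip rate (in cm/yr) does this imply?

dip-slip = heave / cos(dip) = 202 / cos(78°) = 971.6 m
net slip = dip-slip / sin(rake) = 971.6 / sin(25.5°) = 2257 m
rate = 2257 m / 383 ka = 0.00589 m/yr = 0.589 cm/yr

0.589 cm/yr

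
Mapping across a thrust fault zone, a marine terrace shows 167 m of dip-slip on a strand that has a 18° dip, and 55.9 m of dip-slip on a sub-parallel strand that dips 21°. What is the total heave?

heave_A = 167 × cos(18°) = 158.8 m
heave_B = 55.9 × cos(21°) = 52.19 m
total = 158.8 + 52.19 = 211 m

211 m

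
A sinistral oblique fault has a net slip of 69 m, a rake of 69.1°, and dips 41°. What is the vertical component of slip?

dip-slip = net slip × sin(rake) = 69 m × sin(69.1°) = 64.46 m
throw = dip-slip × sin(dip) = 64.46 × sin(41°) = 42.3 m

42.3 m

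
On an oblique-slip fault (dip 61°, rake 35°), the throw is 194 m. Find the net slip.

dip-slip = throw / sin(dip) = 194 / sin(61°) = 221.8 m
net slip = dip-slip / sin(rake) = 221.8 / sin(35°) = 387 m

387 m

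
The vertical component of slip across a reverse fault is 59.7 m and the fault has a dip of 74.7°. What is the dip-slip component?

61.9 m

dip-slip = throw / sin(dip) = 59.7 / sin(74.7°) = 61.9 m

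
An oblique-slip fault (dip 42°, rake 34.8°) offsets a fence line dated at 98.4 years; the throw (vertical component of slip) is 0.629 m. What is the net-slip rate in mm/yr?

dip-slip = throw / sin(dip) = 0.629 / sin(42°) = 0.9400 m
net slip = dip-slip / sin(rake) = 0.9400 / sin(34.8°) = 1.647 m
rate = 1.647 m / 98.4 years = 0.0167 m/yr = 16.7 mm/yr

16.7 mm/yr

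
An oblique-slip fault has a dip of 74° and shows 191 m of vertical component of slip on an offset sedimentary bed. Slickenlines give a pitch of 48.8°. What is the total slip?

264 m

dip-slip = throw / sin(dip) = 191 / sin(74°) = 198.7 m
net slip = dip-slip / sin(rake) = 198.7 / sin(48.8°) = 264 m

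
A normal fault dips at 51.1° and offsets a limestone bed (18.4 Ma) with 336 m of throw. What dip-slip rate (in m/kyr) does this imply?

0.0235 m/kyr

dip-slip = throw / sin(dip) = 336 m / sin(51.1°) = 431.7 m
rate = 431.7 m / 18.4 Ma = 0.0000235 m/yr = 0.0235 m/kyr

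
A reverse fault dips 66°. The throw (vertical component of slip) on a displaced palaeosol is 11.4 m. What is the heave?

heave = throw / tan(dip) = 11.4 / tan(66°) = 5.08 m

5.08 m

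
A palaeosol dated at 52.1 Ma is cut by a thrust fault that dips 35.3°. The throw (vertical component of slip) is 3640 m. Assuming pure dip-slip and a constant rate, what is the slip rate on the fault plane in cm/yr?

0.0121 cm/yr

dip-slip = throw / sin(dip) = 3640 m / sin(35.3°) = 6299 m
rate = 6299 m / 52.1 Ma = 0.000121 m/yr = 0.0121 cm/yr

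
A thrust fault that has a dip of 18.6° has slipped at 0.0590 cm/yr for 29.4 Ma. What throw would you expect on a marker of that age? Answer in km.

dip-slip = rate × time = 0.0590 cm/yr × 29.4 Ma = 17350 m
throw = dip-slip × sin(dip) = 17350 × sin(18.6°) = 5530 m = 5.53 km

5.53 km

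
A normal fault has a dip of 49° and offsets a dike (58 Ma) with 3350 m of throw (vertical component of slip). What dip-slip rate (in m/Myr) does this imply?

dip-slip = throw / sin(dip) = 3350 m / sin(49°) = 4439 m
rate = 4439 m / 58 Ma = 0.0000765 m/yr = 76.5 m/Myr

76.5 m/Myr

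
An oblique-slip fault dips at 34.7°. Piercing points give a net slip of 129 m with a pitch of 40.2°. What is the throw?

dip-slip = net slip × sin(rake) = 129 m × sin(40.2°) = 83.26 m
throw = dip-slip × sin(dip) = 83.26 × sin(34.7°) = 47.4 m

47.4 m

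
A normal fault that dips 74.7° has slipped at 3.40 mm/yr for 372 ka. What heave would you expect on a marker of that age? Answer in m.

334 m

dip-slip = rate × time = 3.40 mm/yr × 372 ka = 1265 m
heave = dip-slip × cos(dip) = 1265 × cos(74.7°) = 334 m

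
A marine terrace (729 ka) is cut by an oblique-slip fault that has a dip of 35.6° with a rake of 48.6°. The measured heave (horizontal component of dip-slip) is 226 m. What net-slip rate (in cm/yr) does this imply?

dip-slip = heave / cos(dip) = 226 / cos(35.6°) = 277.9 m
net slip = dip-slip / sin(rake) = 277.9 / sin(48.6°) = 370.5 m
rate = 370.5 m / 729 ka = 0.000508 m/yr = 0.0508 cm/yr

0.0508 cm/yr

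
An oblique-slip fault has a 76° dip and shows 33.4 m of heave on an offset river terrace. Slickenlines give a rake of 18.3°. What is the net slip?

dip-slip = heave / cos(dip) = 33.4 / cos(76°) = 138.1 m
net slip = dip-slip / sin(rake) = 138.1 / sin(18.3°) = 440 m

440 m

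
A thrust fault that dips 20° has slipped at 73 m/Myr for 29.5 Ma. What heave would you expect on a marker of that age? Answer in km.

2.02 km

dip-slip = rate × time = 73 m/Myr × 29.5 Ma = 2154 m
heave = dip-slip × cos(dip) = 2154 × cos(20°) = 2020 m = 2.02 km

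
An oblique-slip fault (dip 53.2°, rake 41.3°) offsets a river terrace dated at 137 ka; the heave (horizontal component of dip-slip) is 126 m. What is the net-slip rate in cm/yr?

0.233 cm/yr

dip-slip = heave / cos(dip) = 126 / cos(53.2°) = 210.3 m
net slip = dip-slip / sin(rake) = 210.3 / sin(41.3°) = 318.7 m
rate = 318.7 m / 137 ka = 0.00233 m/yr = 0.233 cm/yr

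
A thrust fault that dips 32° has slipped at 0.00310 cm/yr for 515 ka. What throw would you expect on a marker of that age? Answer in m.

dip-slip = rate × time = 0.00310 cm/yr × 515 ka = 15.96 m
throw = dip-slip × sin(dip) = 15.96 × sin(32°) = 8.46 m

8.46 m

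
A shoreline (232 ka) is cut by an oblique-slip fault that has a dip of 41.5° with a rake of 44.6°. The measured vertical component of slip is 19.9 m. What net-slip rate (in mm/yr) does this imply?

dip-slip = throw / sin(dip) = 19.9 / sin(41.5°) = 30.03 m
net slip = dip-slip / sin(rake) = 30.03 / sin(44.6°) = 42.77 m
rate = 42.77 m / 232 ka = 0.000184 m/yr = 0.184 mm/yr

0.184 mm/yr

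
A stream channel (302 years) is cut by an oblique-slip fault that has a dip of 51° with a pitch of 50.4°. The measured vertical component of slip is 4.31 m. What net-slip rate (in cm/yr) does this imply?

dip-slip = throw / sin(dip) = 4.31 / sin(51°) = 5.546 m
net slip = dip-slip / sin(rake) = 5.546 / sin(50.4°) = 7.198 m
rate = 7.198 m / 302 years = 0.0238 m/yr = 2.38 cm/yr

2.38 cm/yr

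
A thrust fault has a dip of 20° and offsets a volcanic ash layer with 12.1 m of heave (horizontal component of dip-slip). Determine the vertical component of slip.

4.40 m

throw = heave × tan(dip) = 12.1 × tan(20°) = 4.40 m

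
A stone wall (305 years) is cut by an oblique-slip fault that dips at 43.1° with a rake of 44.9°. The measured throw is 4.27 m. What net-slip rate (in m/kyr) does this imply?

29 m/kyr

dip-slip = throw / sin(dip) = 4.27 / sin(43.1°) = 6.249 m
net slip = dip-slip / sin(rake) = 6.249 / sin(44.9°) = 8.853 m
rate = 8.853 m / 305 years = 0.0290 m/yr = 29 m/kyr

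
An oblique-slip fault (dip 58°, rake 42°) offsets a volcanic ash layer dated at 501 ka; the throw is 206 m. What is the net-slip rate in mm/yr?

0.725 mm/yr

dip-slip = throw / sin(dip) = 206 / sin(58°) = 242.9 m
net slip = dip-slip / sin(rake) = 242.9 / sin(42°) = 363 m
rate = 363 m / 501 ka = 0.000725 m/yr = 0.725 mm/yr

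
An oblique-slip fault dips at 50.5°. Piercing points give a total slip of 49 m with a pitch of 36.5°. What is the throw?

dip-slip = net slip × sin(rake) = 49 m × sin(36.5°) = 29.15 m
throw = dip-slip × sin(dip) = 29.15 × sin(50.5°) = 22.5 m

22.5 m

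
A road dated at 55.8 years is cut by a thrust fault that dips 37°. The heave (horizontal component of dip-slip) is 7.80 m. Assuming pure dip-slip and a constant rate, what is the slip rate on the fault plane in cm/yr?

17.5 cm/yr

dip-slip = heave / cos(dip) = 7.80 m / cos(37°) = 9.767 m
rate = 9.767 m / 55.8 years = 0.175 m/yr = 17.5 cm/yr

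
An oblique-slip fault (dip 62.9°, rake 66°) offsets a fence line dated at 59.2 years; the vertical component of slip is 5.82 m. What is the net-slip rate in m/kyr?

dip-slip = throw / sin(dip) = 5.82 / sin(62.9°) = 6.538 m
net slip = dip-slip / sin(rake) = 6.538 / sin(66°) = 7.156 m
rate = 7.156 m / 59.2 years = 0.121 m/yr = 121 m/kyr

121 m/kyr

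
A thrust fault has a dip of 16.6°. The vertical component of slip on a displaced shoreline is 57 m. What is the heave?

heave = throw / tan(dip) = 57 / tan(16.6°) = 191 m

191 m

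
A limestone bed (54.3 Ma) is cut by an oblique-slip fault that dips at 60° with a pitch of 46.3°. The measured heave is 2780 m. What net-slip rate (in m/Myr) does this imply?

dip-slip = heave / cos(dip) = 2780 / cos(60°) = 5560 m
net slip = dip-slip / sin(rake) = 5560 / sin(46.3°) = 7691 m
rate = 7691 m / 54.3 Ma = 0.000142 m/yr = 142 m/Myr

142 m/Myr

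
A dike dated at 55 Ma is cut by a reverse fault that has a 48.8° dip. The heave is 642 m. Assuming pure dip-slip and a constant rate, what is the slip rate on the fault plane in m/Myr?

dip-slip = heave / cos(dip) = 642 m / cos(48.8°) = 974.7 m
rate = 974.7 m / 55 Ma = 0.0000177 m/yr = 17.7 m/Myr

17.7 m/Myr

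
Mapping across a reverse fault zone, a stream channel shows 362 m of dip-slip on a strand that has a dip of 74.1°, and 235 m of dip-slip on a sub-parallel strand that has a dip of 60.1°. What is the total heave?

216 m

heave_A = 362 × cos(74.1°) = 99.17 m
heave_B = 235 × cos(60.1°) = 117.1 m
total = 99.17 + 117.1 = 216 m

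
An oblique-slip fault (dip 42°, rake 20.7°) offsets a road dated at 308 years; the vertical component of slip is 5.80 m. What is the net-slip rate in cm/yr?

7.96 cm/yr

dip-slip = throw / sin(dip) = 5.80 / sin(42°) = 8.668 m
net slip = dip-slip / sin(rake) = 8.668 / sin(20.7°) = 24.52 m
rate = 24.52 m / 308 years = 0.0796 m/yr = 7.96 cm/yr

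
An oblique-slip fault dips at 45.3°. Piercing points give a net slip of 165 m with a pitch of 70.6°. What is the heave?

dip-slip = net slip × sin(rake) = 165 m × sin(70.6°) = 155.6 m
heave = dip-slip × cos(dip) = 155.6 × cos(45.3°) = 109 m

109 m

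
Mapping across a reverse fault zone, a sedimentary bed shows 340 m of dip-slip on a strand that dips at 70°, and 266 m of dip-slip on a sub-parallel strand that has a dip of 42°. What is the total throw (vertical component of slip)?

497 m

throw_A = 340 × sin(70°) = 319.5 m
throw_B = 266 × sin(42°) = 178 m
total = 319.5 + 178 = 497 m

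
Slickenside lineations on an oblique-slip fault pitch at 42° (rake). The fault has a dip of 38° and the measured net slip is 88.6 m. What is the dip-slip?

dip-slip = net slip × sin(rake) = 88.6 m × sin(42°) = 59.3 m

59.3 m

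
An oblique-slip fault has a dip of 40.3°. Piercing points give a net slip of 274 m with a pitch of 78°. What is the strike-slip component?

57 m

strike-slip = net slip × cos(rake) = 274 m × cos(78°) = 57 m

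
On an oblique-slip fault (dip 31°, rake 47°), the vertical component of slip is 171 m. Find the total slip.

dip-slip = throw / sin(dip) = 171 / sin(31°) = 332 m
net slip = dip-slip / sin(rake) = 332 / sin(47°) = 454 m

454 m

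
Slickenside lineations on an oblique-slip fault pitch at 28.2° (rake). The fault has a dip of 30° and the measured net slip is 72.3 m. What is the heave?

29.6 m

dip-slip = net slip × sin(rake) = 72.3 m × sin(28.2°) = 34.17 m
heave = dip-slip × cos(dip) = 34.17 × cos(30°) = 29.6 m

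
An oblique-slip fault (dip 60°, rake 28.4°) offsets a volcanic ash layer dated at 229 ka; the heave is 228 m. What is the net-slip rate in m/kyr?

4.19 m/kyr

dip-slip = heave / cos(dip) = 228 / cos(60°) = 456 m
net slip = dip-slip / sin(rake) = 456 / sin(28.4°) = 958.7 m
rate = 958.7 m / 229 ka = 0.00419 m/yr = 4.19 m/kyr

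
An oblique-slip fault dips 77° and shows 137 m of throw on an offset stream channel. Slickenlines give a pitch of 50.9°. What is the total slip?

181 m

dip-slip = throw / sin(dip) = 137 / sin(77°) = 140.6 m
net slip = dip-slip / sin(rake) = 140.6 / sin(50.9°) = 181 m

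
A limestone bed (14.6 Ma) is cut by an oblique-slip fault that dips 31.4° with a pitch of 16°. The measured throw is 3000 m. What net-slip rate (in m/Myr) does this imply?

1430 m/Myr

dip-slip = throw / sin(dip) = 3000 / sin(31.4°) = 5758 m
net slip = dip-slip / sin(rake) = 5758 / sin(16°) = 20890 m
rate = 20890 m / 14.6 Ma = 0.00143 m/yr = 1430 m/Myr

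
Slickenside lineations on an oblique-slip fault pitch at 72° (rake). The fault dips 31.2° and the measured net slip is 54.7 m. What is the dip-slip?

52 m

dip-slip = net slip × sin(rake) = 54.7 m × sin(72°) = 52 m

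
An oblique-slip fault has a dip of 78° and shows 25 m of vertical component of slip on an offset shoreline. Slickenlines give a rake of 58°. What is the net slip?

dip-slip = throw / sin(dip) = 25 / sin(78°) = 25.56 m
net slip = dip-slip / sin(rake) = 25.56 / sin(58°) = 30.1 m

30.1 m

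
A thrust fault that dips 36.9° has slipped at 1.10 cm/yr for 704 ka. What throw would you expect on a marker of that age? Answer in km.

4.65 km

dip-slip = rate × time = 1.10 cm/yr × 704 ka = 7744 m
throw = dip-slip × sin(dip) = 7744 × sin(36.9°) = 4650 m = 4.65 km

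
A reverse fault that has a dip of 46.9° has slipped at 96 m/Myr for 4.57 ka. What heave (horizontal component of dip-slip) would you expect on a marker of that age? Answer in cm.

dip-slip = rate × time = 96 m/Myr × 4.57 ka = 0.4387 m
heave = dip-slip × cos(dip) = 0.4387 × cos(46.9°) = 0.300 m = 30 cm

30 cm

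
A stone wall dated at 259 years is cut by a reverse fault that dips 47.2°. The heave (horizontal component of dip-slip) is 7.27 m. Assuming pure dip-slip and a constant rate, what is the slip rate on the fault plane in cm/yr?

4.13 cm/yr

dip-slip = heave / cos(dip) = 7.27 m / cos(47.2°) = 10.70 m
rate = 10.70 m / 259 years = 0.0413 m/yr = 4.13 cm/yr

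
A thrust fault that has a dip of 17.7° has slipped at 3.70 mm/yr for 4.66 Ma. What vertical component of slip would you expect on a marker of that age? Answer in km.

dip-slip = rate × time = 3.70 mm/yr × 4.66 Ma = 17240 m
throw = dip-slip × sin(dip) = 17240 × sin(17.7°) = 5240 m = 5.24 km

5.24 km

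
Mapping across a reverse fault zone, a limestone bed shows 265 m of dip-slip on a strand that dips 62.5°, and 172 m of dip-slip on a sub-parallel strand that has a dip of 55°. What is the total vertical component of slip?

376 m

throw_A = 265 × sin(62.5°) = 235.1 m
throw_B = 172 × sin(55°) = 140.9 m
total = 235.1 + 140.9 = 376 m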